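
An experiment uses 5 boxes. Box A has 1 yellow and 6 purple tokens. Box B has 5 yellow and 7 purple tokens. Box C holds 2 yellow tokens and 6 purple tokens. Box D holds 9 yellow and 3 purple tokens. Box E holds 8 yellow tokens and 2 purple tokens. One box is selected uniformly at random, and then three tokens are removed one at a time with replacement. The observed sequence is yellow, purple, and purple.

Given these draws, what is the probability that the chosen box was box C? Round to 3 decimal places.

For each hypothesis, P(data | H) works out to: P(data | box A) = (1/7)(6/7)(6/7) = 0.10496; P(data | box B) = (5/12)(7/12)(7/12) = 0.14178; P(data | box C) = (2/8)(6/8)(6/8) = 0.14062; P(data | box D) = (9/12)(3/12)(3/12) = 0.046875; P(data | box E) = (8/10)(2/10)(2/10) = 0.032.
The prior-weighted likelihoods are 1/5 · 0.10496 = 0.020991, 1/5 · 0.14178 = 0.028356, 1/5 · 0.14062 = 0.028125, 1/5 · 0.046875 = 0.009375, 1/5 · 0.032 = 0.0064; with total 0.093248.
Therefore the posterior P(box C | data) = (0.028125) / (0.093248) = 0.30162.

0.302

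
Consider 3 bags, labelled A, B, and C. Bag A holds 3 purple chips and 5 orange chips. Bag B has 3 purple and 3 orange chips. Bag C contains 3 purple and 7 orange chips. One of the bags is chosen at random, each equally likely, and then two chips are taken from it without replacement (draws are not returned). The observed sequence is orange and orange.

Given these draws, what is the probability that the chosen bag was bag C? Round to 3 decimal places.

0.456

Compute the likelihood of the observed sequence for each case: P(data | bag A) = (5/8)(4/7) = 5/14; P(data | bag B) = (3/6)(2/5) = 1/5; P(data | bag C) = (7/10)(6/9) = 7/15.
Weighting by the prior gives 1/3 · 5/14 = 5/42, 1/3 · 1/5 = 1/15, 1/3 · 7/15 = 7/45; these sum to 43/126.
Therefore the posterior P(bag C | data) = (7/45) / (43/126) = 98/215.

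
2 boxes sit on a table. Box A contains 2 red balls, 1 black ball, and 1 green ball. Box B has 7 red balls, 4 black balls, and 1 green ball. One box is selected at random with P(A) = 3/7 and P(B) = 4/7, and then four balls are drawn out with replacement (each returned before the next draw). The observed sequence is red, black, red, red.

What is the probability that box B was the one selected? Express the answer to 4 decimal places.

The likelihood of the observed sequence under each hypothesis: P(data | box A) = (2/4)(1/4)(2/4)(2/4) = 0.03125; P(data | box B) = (7/12)(4/12)(7/12)(7/12) = 0.066165.
Weighting by the prior gives 3/7 · 0.03125 = 0.013393, 4/7 · 0.066165 = 0.037809; with total 0.051201.
So P(box B | data) = (0.037809) / (0.051201) = 0.73843.

0.7384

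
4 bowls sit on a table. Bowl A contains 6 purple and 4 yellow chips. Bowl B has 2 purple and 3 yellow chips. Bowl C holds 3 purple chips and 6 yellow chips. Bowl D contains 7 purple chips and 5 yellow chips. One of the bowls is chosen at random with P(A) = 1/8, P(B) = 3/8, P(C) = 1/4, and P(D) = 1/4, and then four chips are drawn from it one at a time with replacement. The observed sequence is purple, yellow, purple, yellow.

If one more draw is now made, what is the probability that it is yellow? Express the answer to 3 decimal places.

The likelihood of the observed sequence under each hypothesis: P(data | bowl A) = (6/10)(4/10)(6/10)(4/10) = 0.0576; P(data | bowl B) = (2/5)(3/5)(2/5)(3/5) = 0.0576; P(data | bowl C) = (3/9)(6/9)(3/9)(6/9) = 0.049383; P(data | bowl D) = (7/12)(5/12)(7/12)(5/12) = 0.059076.
Weighting by the prior gives 1/8 · 0.0576 = 0.0072, 3/8 · 0.0576 = 0.0216, 1/4 · 0.049383 = 0.012346, 1/4 · 0.059076 = 0.014769; summing to 0.055915.
Normalising, the posterior is P(bowl A | data) = 0.12877, P(bowl B | data) = 0.3863, P(bowl C | data) = 0.22079, P(bowl D | data) = 0.26413.
Averaging over the posterior, P(yellow next | data) = (2/5)(0.12877) + (3/5)(0.3863) + (2/3)(0.22079) + (5/12)(0.26413) = 0.54054.

0.541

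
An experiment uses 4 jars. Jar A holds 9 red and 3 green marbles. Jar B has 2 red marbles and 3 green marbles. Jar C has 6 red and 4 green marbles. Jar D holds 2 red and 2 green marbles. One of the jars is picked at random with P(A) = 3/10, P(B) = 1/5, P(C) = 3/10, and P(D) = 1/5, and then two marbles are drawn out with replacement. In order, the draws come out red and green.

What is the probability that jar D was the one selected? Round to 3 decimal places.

The likelihood of the observed sequence under each hypothesis: P(data | jar A) = (9/12)(3/12) = 3/16; P(data | jar B) = (2/5)(3/5) = 6/25; P(data | jar C) = (6/10)(4/10) = 6/25; P(data | jar D) = (2/4)(2/4) = 1/4.
Multiplying each by its prior: 3/10 · 3/16 = 9/160, 1/5 · 6/25 = 6/125, 3/10 · 6/25 = 9/125, 1/5 · 1/4 = 1/20; these sum to 181/800.
Therefore the posterior P(jar D | data) = (1/20) / (181/800) = 40/181.

0.221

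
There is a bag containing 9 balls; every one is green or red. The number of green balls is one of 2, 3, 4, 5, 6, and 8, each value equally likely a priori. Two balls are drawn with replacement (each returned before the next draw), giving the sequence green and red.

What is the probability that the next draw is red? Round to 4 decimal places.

0.5079

For each hypothesis, P(data | H) works out to: P(data | r = 2) = (2/9)(7/9) = 14/81; P(data | r = 3) = (3/9)(6/9) = 2/9; P(data | r = 4) = (4/9)(5/9) = 20/81; P(data | r = 5) = (5/9)(4/9) = 20/81; P(data | r = 6) = (6/9)(3/9) = 2/9; P(data | r = 8) = (8/9)(1/9) = 8/81.
Multiplying each by its prior: 1/6 · 14/81 = 7/243, 1/6 · 2/9 = 1/27, 1/6 · 20/81 = 10/243, 1/6 · 20/81 = 10/243, 1/6 · 2/9 = 1/27, 1/6 · 8/81 = 4/243; with total 49/243.
Dividing through by the total gives posterior P(r = 2 | data) = 1/7, P(r = 3 | data) = 9/49, P(r = 4 | data) = 10/49, P(r = 5 | data) = 10/49, P(r = 6 | data) = 9/49, P(r = 8 | data) = 4/49.
The predictive probability is P(red next | data) = (7/9)(1/7) + (2/3)(9/49) + (5/9)(10/49) + (4/9)(10/49) + (1/3)(9/49) + (1/9)(4/49) = 32/63.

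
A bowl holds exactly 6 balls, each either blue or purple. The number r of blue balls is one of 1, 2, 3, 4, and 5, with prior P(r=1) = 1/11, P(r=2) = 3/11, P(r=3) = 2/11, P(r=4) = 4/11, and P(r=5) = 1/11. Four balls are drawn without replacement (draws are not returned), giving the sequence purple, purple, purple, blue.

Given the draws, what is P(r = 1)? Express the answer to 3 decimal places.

Compute the likelihood of the observed sequence for each case: P(data | r = 1) = (5/6)(4/5)(3/4)(1/3) = 1/6; P(data | r = 2) = (4/6)(3/5)(2/4)(2/3) = 2/15; P(data | r = 3) = (3/6)(2/5)(1/4)(3/3) = 1/20; P(data | r = 4) = (2/6)(1/5)(0/4) = 0; P(data | r = 5) = (1/6)(0/5) = 0.
Multiplying each by its prior: 1/11 · 1/6 = 1/66, 3/11 · 2/15 = 2/55, 2/11 · 1/20 = 1/110, 4/11 · 0 = 0, 1/11 · 0 = 0; these sum to 2/33.
So P(r = 1 | data) = (1/66) / (2/33) = 1/4.

0.250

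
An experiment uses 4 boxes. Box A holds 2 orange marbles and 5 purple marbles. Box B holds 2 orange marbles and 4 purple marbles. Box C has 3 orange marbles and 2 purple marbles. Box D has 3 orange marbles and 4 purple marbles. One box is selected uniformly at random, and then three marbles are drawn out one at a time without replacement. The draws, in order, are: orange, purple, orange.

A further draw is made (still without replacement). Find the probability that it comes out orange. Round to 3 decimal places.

Under each hypothesis, the probability of the observed sequence is: P(data | box A) = (2/7)(5/6)(1/5) = 1/21; P(data | box B) = (2/6)(4/5)(1/4) = 1/15; P(data | box C) = (3/5)(2/4)(2/3) = 1/5; P(data | box D) = (3/7)(4/6)(2/5) = 4/35.
Weighting by the prior gives 1/4 · 1/21 = 1/84, 1/4 · 1/15 = 1/60, 1/4 · 1/5 = 1/20, 1/4 · 4/35 = 1/35; these sum to 3/28.
The posterior is then P(box A | data) = 1/9, P(box B | data) = 7/45, P(box C | data) = 7/15, P(box D | data) = 4/15.
Averaging over the posterior, P(orange next | data) = (0)(1/9) + (0)(7/45) + (1/2)(7/15) + (1/4)(4/15) = 3/10.

0.300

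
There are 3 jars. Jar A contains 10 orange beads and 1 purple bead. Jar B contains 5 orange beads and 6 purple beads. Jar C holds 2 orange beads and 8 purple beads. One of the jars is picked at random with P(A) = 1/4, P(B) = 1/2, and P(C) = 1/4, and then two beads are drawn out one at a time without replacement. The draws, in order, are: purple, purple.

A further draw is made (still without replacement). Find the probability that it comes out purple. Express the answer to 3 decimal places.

The likelihood of the observed sequence under each hypothesis: P(data | jar A) = (1/11)(0/10) = 0; P(data | jar B) = (6/11)(5/10) = 3/11; P(data | jar C) = (8/10)(7/9) = 28/45.
Weighting by the prior gives 1/4 · 0 = 0, 1/2 · 3/11 = 3/22, 1/4 · 28/45 = 7/45; summing to 289/990.
The posterior is then P(jar A | data) = 0, P(jar B | data) = 135/289, P(jar C | data) = 154/289.
The predictive probability is P(purple next | data) = (4/9)(135/289) + (3/4)(154/289) = 351/578.

0.607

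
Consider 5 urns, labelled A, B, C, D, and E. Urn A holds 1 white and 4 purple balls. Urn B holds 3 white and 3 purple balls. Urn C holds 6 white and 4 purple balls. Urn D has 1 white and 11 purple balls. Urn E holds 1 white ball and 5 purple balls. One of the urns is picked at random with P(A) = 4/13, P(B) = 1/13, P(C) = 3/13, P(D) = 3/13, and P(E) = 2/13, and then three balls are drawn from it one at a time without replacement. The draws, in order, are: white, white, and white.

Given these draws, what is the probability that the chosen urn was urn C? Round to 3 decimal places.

The likelihood of the observed sequence under each hypothesis: P(data | urn A) = (1/5)(0/4) = 0; P(data | urn B) = (3/6)(2/5)(1/4) = 1/20; P(data | urn C) = (6/10)(5/9)(4/8) = 1/6; P(data | urn D) = (1/12)(0/11) = 0; P(data | urn E) = (1/6)(0/5) = 0.
The prior-weighted likelihoods are 4/13 · 0 = 0, 1/13 · 1/20 = 1/260, 3/13 · 1/6 = 1/26, 3/13 · 0 = 0, 2/13 · 0 = 0; summing to 11/260.
So P(urn C | data) = (1/26) / (11/260) = 10/11.

0.909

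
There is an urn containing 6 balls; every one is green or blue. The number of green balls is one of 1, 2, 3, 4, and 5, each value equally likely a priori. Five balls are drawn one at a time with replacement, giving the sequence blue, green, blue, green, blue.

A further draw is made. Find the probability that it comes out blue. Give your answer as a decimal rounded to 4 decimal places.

For each hypothesis, P(data | H) works out to: P(data | r = 1) = (5/6)(1/6)(5/6)(1/6)(5/6) = 0.016075; P(data | r = 2) = (4/6)(2/6)(4/6)(2/6)(4/6) = 0.032922; P(data | r = 3) = (3/6)(3/6)(3/6)(3/6)(3/6) = 0.03125; P(data | r = 4) = (2/6)(4/6)(2/6)(4/6)(2/6) = 0.016461; P(data | r = 5) = (1/6)(5/6)(1/6)(5/6)(1/6) = 0.003215.
Weighting by the prior gives 1/5 · 0.016075 = 0.003215, 1/5 · 0.032922 = 0.0065844, 1/5 · 0.03125 = 0.00625, 1/5 · 0.016461 = 0.0032922, 1/5 · 0.003215 = 0.000643; these sum to 0.019985.
Dividing through by the total gives posterior P(r = 1 | data) = 0.16088, P(r = 2 | data) = 0.32947, P(r = 3 | data) = 0.31274, P(r = 4 | data) = 0.16474, P(r = 5 | data) = 0.032175.
So P(blue next | data) = Σ P(blue next | H) P(H | data) = (5/6)(0.16088) + (2/3)(0.32947) + (1/2)(0.31274) + (1/3)(0.16474) + (1/6)(0.032175) = 0.57036.

0.5704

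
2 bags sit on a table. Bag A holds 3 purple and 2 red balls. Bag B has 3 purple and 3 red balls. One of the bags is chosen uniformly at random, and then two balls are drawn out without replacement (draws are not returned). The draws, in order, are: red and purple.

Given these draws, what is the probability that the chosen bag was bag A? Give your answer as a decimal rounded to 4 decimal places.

The likelihood of the observed sequence under each hypothesis: P(data | bag A) = (2/5)(3/4) = 3/10; P(data | bag B) = (3/6)(3/5) = 3/10.
Weighting by the prior gives 1/2 · 3/10 = 3/20, 1/2 · 3/10 = 3/20; summing to 3/10.
Therefore the posterior P(bag A | data) = (3/20) / (3/10) = 1/2.

0.5000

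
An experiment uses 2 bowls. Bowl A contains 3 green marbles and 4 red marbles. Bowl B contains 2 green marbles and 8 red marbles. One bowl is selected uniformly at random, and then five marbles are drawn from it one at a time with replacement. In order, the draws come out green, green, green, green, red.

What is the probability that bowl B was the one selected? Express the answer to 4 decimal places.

0.0623

Compute the likelihood of the observed sequence for each case: P(data | bowl A) = (3/7)(3/7)(3/7)(3/7)(4/7) = 0.019278; P(data | bowl B) = (2/10)(2/10)(2/10)(2/10)(8/10) = 0.00128.
Weighting by the prior gives 1/2 · 0.019278 = 0.0096388, 1/2 · 0.00128 = 0.00064; summing to 0.010279.
So P(bowl B | data) = (0.00064) / (0.010279) = 0.062264.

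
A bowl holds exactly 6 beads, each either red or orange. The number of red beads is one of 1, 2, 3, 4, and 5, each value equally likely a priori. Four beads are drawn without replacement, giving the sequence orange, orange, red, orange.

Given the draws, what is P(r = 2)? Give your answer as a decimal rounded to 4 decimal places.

0.3810

The likelihood of the observed sequence under each hypothesis: P(data | r = 1) = (5/6)(4/5)(1/4)(3/3) = 1/6; P(data | r = 2) = (4/6)(3/5)(2/4)(2/3) = 2/15; P(data | r = 3) = (3/6)(2/5)(3/4)(1/3) = 1/20; P(data | r = 4) = (2/6)(1/5)(4/4)(0/3) = 0; P(data | r = 5) = (1/6)(0/5) = 0.
The prior-weighted likelihoods are 1/5 · 1/6 = 1/30, 1/5 · 2/15 = 2/75, 1/5 · 1/20 = 1/100, 1/5 · 0 = 0, 1/5 · 0 = 0; summing to 7/100.
By Bayes' rule, P(r = 2 | data) = (2/75) / (7/100) = 8/21.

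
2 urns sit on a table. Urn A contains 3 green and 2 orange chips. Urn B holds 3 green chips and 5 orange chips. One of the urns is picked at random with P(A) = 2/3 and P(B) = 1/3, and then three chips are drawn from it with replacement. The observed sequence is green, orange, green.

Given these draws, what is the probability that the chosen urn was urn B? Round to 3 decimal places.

0.234

Compute the likelihood of the observed sequence for each case: P(data | urn A) = (3/5)(2/5)(3/5) = 0.144; P(data | urn B) = (3/8)(5/8)(3/8) = 0.087891.
The prior-weighted likelihoods are 2/3 · 0.144 = 0.096, 1/3 · 0.087891 = 0.029297; with total 0.1253.
Therefore the posterior P(urn B | data) = (0.029297) / (0.1253) = 0.23382.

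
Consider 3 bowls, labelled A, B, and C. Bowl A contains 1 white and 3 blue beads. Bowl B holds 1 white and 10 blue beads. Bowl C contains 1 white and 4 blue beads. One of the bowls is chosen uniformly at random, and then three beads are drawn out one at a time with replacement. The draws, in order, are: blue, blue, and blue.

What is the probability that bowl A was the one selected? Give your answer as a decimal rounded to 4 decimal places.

0.2503

Under each hypothesis, the probability of the observed sequence is: P(data | bowl A) = (3/4)(3/4)(3/4) = 0.42188; P(data | bowl B) = (10/11)(10/11)(10/11) = 0.75131; P(data | bowl C) = (4/5)(4/5)(4/5) = 0.512.
Weighting by the prior gives 1/3 · 0.42188 = 0.14062, 1/3 · 0.75131 = 0.25044, 1/3 · 0.512 = 0.17067; these sum to 0.56173.
By Bayes' rule, P(bowl A | data) = (0.14062) / (0.56173) = 0.25034.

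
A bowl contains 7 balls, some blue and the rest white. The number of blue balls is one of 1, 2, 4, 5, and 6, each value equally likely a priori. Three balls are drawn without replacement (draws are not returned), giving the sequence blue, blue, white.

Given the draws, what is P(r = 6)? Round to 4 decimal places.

For each hypothesis, P(data | H) works out to: P(data | r = 1) = (1/7)(0/6) = 0; P(data | r = 2) = (2/7)(1/6)(5/5) = 1/21; P(data | r = 4) = (4/7)(3/6)(3/5) = 6/35; P(data | r = 5) = (5/7)(4/6)(2/5) = 4/21; P(data | r = 6) = (6/7)(5/6)(1/5) = 1/7.
Weighting by the prior gives 1/5 · 0 = 0, 1/5 · 1/21 = 1/105, 1/5 · 6/35 = 6/175, 1/5 · 4/21 = 4/105, 1/5 · 1/7 = 1/35; these sum to 58/525.
Therefore the posterior P(r = 6 | data) = (1/35) / (58/525) = 15/58.

0.2586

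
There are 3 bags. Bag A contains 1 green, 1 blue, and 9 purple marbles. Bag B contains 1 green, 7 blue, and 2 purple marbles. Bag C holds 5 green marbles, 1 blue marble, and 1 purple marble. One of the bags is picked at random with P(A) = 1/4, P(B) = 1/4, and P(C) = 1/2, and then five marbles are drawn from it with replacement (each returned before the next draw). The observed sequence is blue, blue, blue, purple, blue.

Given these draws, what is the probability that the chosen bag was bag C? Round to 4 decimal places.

For each hypothesis, P(data | H) works out to: P(data | bag A) = (1/11)(1/11)(1/11)(9/11)(1/11) = 5.5883e-05; P(data | bag B) = (7/10)(7/10)(7/10)(2/10)(7/10) = 0.04802; P(data | bag C) = (1/7)(1/7)(1/7)(1/7)(1/7) = 5.9499e-05.
Weighting by the prior gives 1/4 · 5.5883e-05 = 1.3971e-05, 1/4 · 0.04802 = 0.012005, 1/2 · 5.9499e-05 = 2.975e-05; summing to 0.012049.
By Bayes' rule, P(bag C | data) = (2.975e-05) / (0.012049) = 0.0024691.

0.0025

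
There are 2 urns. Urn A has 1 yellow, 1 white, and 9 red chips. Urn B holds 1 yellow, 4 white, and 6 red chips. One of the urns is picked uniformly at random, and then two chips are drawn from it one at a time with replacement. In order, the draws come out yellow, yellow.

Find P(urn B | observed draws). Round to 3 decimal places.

0.500

Under each hypothesis, the probability of the observed sequence is: P(data | urn A) = (1/11)(1/11) = 1/121; P(data | urn B) = (1/11)(1/11) = 1/121.
Weighting by the prior gives 1/2 · 1/121 = 1/242, 1/2 · 1/121 = 1/242; these sum to 1/121.
Therefore the posterior P(urn B | data) = (1/242) / (1/121) = 1/2.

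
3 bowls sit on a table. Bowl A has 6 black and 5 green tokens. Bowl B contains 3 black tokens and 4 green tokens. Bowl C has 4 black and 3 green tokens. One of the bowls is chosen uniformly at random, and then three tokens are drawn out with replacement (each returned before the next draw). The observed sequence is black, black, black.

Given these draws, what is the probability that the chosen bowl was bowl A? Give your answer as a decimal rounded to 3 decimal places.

0.380

For each hypothesis, P(data | H) works out to: P(data | bowl A) = (6/11)(6/11)(6/11) = 0.16228; P(data | bowl B) = (3/7)(3/7)(3/7) = 0.078717; P(data | bowl C) = (4/7)(4/7)(4/7) = 0.18659.
The prior-weighted likelihoods are 1/3 · 0.16228 = 0.054095, 1/3 · 0.078717 = 0.026239, 1/3 · 0.18659 = 0.062196; with total 0.14253.
Hence P(bowl A | data) = (0.054095) / (0.14253) = 0.37953.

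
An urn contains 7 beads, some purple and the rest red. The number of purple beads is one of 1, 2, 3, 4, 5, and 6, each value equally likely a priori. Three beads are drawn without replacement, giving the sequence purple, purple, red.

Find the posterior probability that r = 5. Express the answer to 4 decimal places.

0.2857

For each hypothesis, P(data | H) works out to: P(data | r = 1) = (1/7)(0/6) = 0; P(data | r = 2) = (2/7)(1/6)(5/5) = 1/21; P(data | r = 3) = (3/7)(2/6)(4/5) = 4/35; P(data | r = 4) = (4/7)(3/6)(3/5) = 6/35; P(data | r = 5) = (5/7)(4/6)(2/5) = 4/21; P(data | r = 6) = (6/7)(5/6)(1/5) = 1/7.
Multiplying each by its prior: 1/6 · 0 = 0, 1/6 · 1/21 = 1/126, 1/6 · 4/35 = 2/105, 1/6 · 6/35 = 1/35, 1/6 · 4/21 = 2/63, 1/6 · 1/7 = 1/42; summing to 1/9.
Therefore the posterior P(r = 5 | data) = (2/63) / (1/9) = 2/7.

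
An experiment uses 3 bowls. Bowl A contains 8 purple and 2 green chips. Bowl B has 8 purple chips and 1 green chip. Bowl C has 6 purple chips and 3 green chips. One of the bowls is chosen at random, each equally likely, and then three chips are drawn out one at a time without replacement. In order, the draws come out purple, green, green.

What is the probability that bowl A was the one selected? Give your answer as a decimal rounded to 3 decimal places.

Compute the likelihood of the observed sequence for each case: P(data | bowl A) = (8/10)(2/9)(1/8) = 0.022222; P(data | bowl B) = (8/9)(1/8)(0/7) = 0; P(data | bowl C) = (6/9)(3/8)(2/7) = 0.071429.
Multiplying each by its prior: 1/3 · 0.022222 = 0.0074074, 1/3 · 0 = 0, 1/3 · 0.071429 = 0.02381; these sum to 0.031217.
Therefore the posterior P(bowl A | data) = (0.0074074) / (0.031217) = 0.23729.

0.237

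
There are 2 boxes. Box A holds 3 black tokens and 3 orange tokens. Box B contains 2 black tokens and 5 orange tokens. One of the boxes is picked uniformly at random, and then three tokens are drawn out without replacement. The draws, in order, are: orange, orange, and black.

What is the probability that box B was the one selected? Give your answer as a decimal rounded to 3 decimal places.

Compute the likelihood of the observed sequence for each case: P(data | box A) = (3/6)(2/5)(3/4) = 3/20; P(data | box B) = (5/7)(4/6)(2/5) = 4/21.
The prior-weighted likelihoods are 1/2 · 3/20 = 3/40, 1/2 · 4/21 = 2/21; with total 143/840.
Hence P(box B | data) = (2/21) / (143/840) = 80/143.

0.559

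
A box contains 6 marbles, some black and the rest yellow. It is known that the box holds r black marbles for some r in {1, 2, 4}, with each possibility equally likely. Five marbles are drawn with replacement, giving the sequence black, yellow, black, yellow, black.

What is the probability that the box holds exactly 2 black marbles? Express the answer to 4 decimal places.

0.3130

Compute the likelihood of the observed sequence for each case: P(data | r = 1) = (1/6)(5/6)(1/6)(5/6)(1/6) = 0.003215; P(data | r = 2) = (2/6)(4/6)(2/6)(4/6)(2/6) = 0.016461; P(data | r = 4) = (4/6)(2/6)(4/6)(2/6)(4/6) = 0.032922.
The prior-weighted likelihoods are 1/3 · 0.003215 = 0.0010717, 1/3 · 0.016461 = 0.005487, 1/3 · 0.032922 = 0.010974; these sum to 0.017533.
Hence P(r = 2 | data) = (0.005487) / (0.017533) = 0.31296.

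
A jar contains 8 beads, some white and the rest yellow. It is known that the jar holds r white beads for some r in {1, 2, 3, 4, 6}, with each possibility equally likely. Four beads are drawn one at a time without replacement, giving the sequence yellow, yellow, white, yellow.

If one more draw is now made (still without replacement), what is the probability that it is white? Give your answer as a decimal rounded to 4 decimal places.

Compute the likelihood of the observed sequence for each case: P(data | r = 1) = (7/8)(6/7)(1/6)(5/5) = 0.125; P(data | r = 2) = (6/8)(5/7)(2/6)(4/5) = 0.14286; P(data | r = 3) = (5/8)(4/7)(3/6)(3/5) = 0.10714; P(data | r = 4) = (4/8)(3/7)(4/6)(2/5) = 0.057143; P(data | r = 6) = (2/8)(1/7)(6/6)(0/5) = 0.
Weighting by the prior gives 1/5 · 0.125 = 0.025, 1/5 · 0.14286 = 0.028571, 1/5 · 0.10714 = 0.021429, 1/5 · 0.057143 = 0.011429, 1/5 · 0 = 0; these sum to 0.086429.
Normalising, the posterior is P(r = 1 | data) = 0.28926, P(r = 2 | data) = 0.33058, P(r = 3 | data) = 0.24793, P(r = 4 | data) = 0.13223, P(r = 6 | data) = 0.
So P(white next | data) = Σ P(white next | H) P(H | data) = (0)(0.28926) + (1/4)(0.33058) + (1/2)(0.24793) + (3/4)(0.13223) = 0.30579.

0.3058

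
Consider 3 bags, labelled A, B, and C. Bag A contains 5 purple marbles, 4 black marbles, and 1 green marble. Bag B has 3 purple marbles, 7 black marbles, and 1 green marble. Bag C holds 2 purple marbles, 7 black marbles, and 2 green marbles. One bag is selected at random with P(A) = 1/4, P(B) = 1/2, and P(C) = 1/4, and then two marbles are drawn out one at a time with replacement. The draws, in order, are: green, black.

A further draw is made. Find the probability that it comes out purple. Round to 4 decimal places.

The likelihood of the observed sequence under each hypothesis: P(data | bag A) = (1/10)(4/10) = 0.04; P(data | bag B) = (1/11)(7/11) = 0.057851; P(data | bag C) = (2/11)(7/11) = 0.1157.
Weighting by the prior gives 1/4 · 0.04 = 0.01, 1/2 · 0.057851 = 0.028926, 1/4 · 0.1157 = 0.028926; summing to 0.067851.
Normalising, the posterior is P(bag A | data) = 0.14738, P(bag B | data) = 0.42631, P(bag C | data) = 0.42631.
So P(purple next | data) = Σ P(purple next | H) P(H | data) = (1/2)(0.14738) + (3/11)(0.42631) + (2/11)(0.42631) = 0.26747.

0.2675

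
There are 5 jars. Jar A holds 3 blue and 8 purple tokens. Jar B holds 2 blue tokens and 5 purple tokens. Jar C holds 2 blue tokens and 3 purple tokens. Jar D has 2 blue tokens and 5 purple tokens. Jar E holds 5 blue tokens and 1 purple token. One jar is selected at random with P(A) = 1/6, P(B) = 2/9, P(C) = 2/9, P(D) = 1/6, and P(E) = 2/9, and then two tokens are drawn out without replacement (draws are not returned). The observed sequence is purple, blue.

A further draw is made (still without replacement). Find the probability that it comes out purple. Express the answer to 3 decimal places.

0.631

For each hypothesis, P(data | H) works out to: P(data | jar A) = (8/11)(3/10) = 0.21818; P(data | jar B) = (5/7)(2/6) = 0.2381; P(data | jar C) = (3/5)(2/4) = 0.3; P(data | jar D) = (5/7)(2/6) = 0.2381; P(data | jar E) = (1/6)(5/5) = 0.16667.
The prior-weighted likelihoods are 1/6 · 0.21818 = 0.036364, 2/9 · 0.2381 = 0.05291, 2/9 · 0.3 = 0.066667, 1/6 · 0.2381 = 0.039683, 2/9 · 0.16667 = 0.037037; summing to 0.23266.
Normalising, the posterior is P(jar A | data) = 0.1563, P(jar B | data) = 0.22741, P(jar C | data) = 0.28654, P(jar D | data) = 0.17056, P(jar E | data) = 0.15919.
The predictive probability is P(purple next | data) = (7/9)(0.1563) + (4/5)(0.22741) + (2/3)(0.28654) + (4/5)(0.17056) + (0)(0.15919) = 0.63097.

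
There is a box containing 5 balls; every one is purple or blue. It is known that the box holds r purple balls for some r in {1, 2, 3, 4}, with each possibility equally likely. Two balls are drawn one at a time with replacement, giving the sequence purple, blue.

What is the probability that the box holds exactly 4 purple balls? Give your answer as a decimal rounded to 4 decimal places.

The likelihood of the observed sequence under each hypothesis: P(data | r = 1) = (1/5)(4/5) = 4/25; P(data | r = 2) = (2/5)(3/5) = 6/25; P(data | r = 3) = (3/5)(2/5) = 6/25; P(data | r = 4) = (4/5)(1/5) = 4/25.
Weighting by the prior gives 1/4 · 4/25 = 1/25, 1/4 · 6/25 = 3/50, 1/4 · 6/25 = 3/50, 1/4 · 4/25 = 1/25; summing to 1/5.
By Bayes' rule, P(r = 4 | data) = (1/25) / (1/5) = 1/5.

0.2000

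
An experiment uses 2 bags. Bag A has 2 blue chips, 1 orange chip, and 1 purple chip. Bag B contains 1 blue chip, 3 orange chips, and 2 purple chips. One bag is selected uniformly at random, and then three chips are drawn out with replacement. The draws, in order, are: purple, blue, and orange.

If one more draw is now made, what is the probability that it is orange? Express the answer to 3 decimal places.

0.368

The likelihood of the observed sequence under each hypothesis: P(data | bag A) = (1/4)(2/4)(1/4) = 1/32; P(data | bag B) = (2/6)(1/6)(3/6) = 1/36.
The prior-weighted likelihoods are 1/2 · 1/32 = 1/64, 1/2 · 1/36 = 1/72; summing to 17/576.
Dividing through by the total gives posterior P(bag A | data) = 9/17, P(bag B | data) = 8/17.
So P(orange next | data) = Σ P(orange next | H) P(H | data) = (1/4)(9/17) + (1/2)(8/17) = 25/68.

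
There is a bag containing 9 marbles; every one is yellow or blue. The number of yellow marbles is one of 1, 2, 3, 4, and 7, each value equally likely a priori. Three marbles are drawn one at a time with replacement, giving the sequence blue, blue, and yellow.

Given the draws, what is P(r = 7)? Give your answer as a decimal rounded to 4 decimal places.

0.0704

The likelihood of the observed sequence under each hypothesis: P(data | r = 1) = (8/9)(8/9)(1/9) = 0.087791; P(data | r = 2) = (7/9)(7/9)(2/9) = 0.13443; P(data | r = 3) = (6/9)(6/9)(3/9) = 0.14815; P(data | r = 4) = (5/9)(5/9)(4/9) = 0.13717; P(data | r = 7) = (2/9)(2/9)(7/9) = 0.038409.
The prior-weighted likelihoods are 1/5 · 0.087791 = 0.017558, 1/5 · 0.13443 = 0.026886, 1/5 · 0.14815 = 0.02963, 1/5 · 0.13717 = 0.027435, 1/5 · 0.038409 = 0.0076818; summing to 0.10919.
So P(r = 7 | data) = (0.0076818) / (0.10919) = 0.070352.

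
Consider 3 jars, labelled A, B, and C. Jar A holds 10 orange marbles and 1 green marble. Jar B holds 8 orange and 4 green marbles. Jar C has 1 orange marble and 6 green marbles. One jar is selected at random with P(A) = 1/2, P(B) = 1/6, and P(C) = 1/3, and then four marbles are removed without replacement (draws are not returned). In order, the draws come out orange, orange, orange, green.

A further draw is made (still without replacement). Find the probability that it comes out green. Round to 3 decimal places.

0.110

Compute the likelihood of the observed sequence for each case: P(data | jar A) = (10/11)(9/10)(8/9)(1/8) = 0.090909; P(data | jar B) = (8/12)(7/11)(6/10)(4/9) = 0.11313; P(data | jar C) = (1/7)(0/6) = 0.
Multiplying each by its prior: 1/2 · 0.090909 = 0.045455, 1/6 · 0.11313 = 0.018855, 1/3 · 0 = 0; with total 0.06431.
Dividing through by the total gives posterior P(jar A | data) = 0.70681, P(jar B | data) = 0.29319, P(jar C | data) = 0.
Averaging over the posterior, P(green next | data) = (0)(0.70681) + (3/8)(0.29319) = 0.10995.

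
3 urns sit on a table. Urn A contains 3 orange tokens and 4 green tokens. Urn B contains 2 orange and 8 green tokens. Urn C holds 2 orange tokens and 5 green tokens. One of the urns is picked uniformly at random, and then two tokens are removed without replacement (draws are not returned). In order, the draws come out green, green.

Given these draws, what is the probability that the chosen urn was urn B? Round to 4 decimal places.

0.4495

For each hypothesis, P(data | H) works out to: P(data | urn A) = (4/7)(3/6) = 2/7; P(data | urn B) = (8/10)(7/9) = 28/45; P(data | urn C) = (5/7)(4/6) = 10/21.
The prior-weighted likelihoods are 1/3 · 2/7 = 2/21, 1/3 · 28/45 = 28/135, 1/3 · 10/21 = 10/63; summing to 436/945.
So P(urn B | data) = (28/135) / (436/945) = 49/109.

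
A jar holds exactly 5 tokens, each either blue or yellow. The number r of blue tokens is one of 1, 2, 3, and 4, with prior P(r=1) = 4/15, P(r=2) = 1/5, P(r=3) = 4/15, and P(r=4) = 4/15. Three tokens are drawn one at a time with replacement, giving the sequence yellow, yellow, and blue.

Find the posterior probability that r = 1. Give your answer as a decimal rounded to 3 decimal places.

0.352

Under each hypothesis, the probability of the observed sequence is: P(data | r = 1) = (4/5)(4/5)(1/5) = 0.128; P(data | r = 2) = (3/5)(3/5)(2/5) = 0.144; P(data | r = 3) = (2/5)(2/5)(3/5) = 0.096; P(data | r = 4) = (1/5)(1/5)(4/5) = 0.032.
The prior-weighted likelihoods are 4/15 · 0.128 = 0.034133, 1/5 · 0.144 = 0.0288, 4/15 · 0.096 = 0.0256, 4/15 · 0.032 = 0.0085333; with total 0.097067.
By Bayes' rule, P(r = 1 | data) = (0.034133) / (0.097067) = 0.35165.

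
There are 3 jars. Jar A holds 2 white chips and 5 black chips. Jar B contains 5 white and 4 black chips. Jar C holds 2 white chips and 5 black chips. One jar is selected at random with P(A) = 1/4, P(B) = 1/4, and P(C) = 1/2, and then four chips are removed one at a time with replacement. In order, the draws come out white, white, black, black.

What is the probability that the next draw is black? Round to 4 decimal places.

Under each hypothesis, the probability of the observed sequence is: P(data | jar A) = (2/7)(2/7)(5/7)(5/7) = 0.041649; P(data | jar B) = (5/9)(5/9)(4/9)(4/9) = 0.060966; P(data | jar C) = (2/7)(2/7)(5/7)(5/7) = 0.041649.
The prior-weighted likelihoods are 1/4 · 0.041649 = 0.010412, 1/4 · 0.060966 = 0.015242, 1/2 · 0.041649 = 0.020825; these sum to 0.046479.
Dividing through by the total gives posterior P(jar A | data) = 0.22402, P(jar B | data) = 0.32793, P(jar C | data) = 0.44805.
The predictive probability is P(black next | data) = (5/7)(0.22402) + (4/9)(0.32793) + (5/7)(0.44805) = 0.6258.

0.6258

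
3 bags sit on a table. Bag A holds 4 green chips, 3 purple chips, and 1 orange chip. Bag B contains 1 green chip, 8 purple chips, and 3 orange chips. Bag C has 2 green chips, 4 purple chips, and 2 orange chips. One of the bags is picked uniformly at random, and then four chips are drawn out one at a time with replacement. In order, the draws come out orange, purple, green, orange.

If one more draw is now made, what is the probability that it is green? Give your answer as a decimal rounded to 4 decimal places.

Compute the likelihood of the observed sequence for each case: P(data | bag A) = (1/8)(3/8)(4/8)(1/8) = 0.0029297; P(data | bag B) = (3/12)(8/12)(1/12)(3/12) = 0.0034722; P(data | bag C) = (2/8)(4/8)(2/8)(2/8) = 0.0078125.
The prior-weighted likelihoods are 1/3 · 0.0029297 = 0.00097656, 1/3 · 0.0034722 = 0.0011574, 1/3 · 0.0078125 = 0.0026042; with total 0.0047381.
Dividing through by the total gives posterior P(bag A | data) = 0.20611, P(bag B | data) = 0.24427, P(bag C | data) = 0.54962.
Averaging over the posterior, P(green next | data) = (1/2)(0.20611) + (1/12)(0.24427) + (1/4)(0.54962) = 0.26081.

0.2608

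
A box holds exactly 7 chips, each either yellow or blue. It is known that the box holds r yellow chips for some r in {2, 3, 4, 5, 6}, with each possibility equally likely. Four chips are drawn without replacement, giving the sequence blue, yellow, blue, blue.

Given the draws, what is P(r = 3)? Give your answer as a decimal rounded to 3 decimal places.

The likelihood of the observed sequence under each hypothesis: P(data | r = 2) = (5/7)(2/6)(4/5)(3/4) = 1/7; P(data | r = 3) = (4/7)(3/6)(3/5)(2/4) = 3/35; P(data | r = 4) = (3/7)(4/6)(2/5)(1/4) = 1/35; P(data | r = 5) = (2/7)(5/6)(1/5)(0/4) = 0; P(data | r = 6) = (1/7)(6/6)(0/5) = 0.
Multiplying each by its prior: 1/5 · 1/7 = 1/35, 1/5 · 3/35 = 3/175, 1/5 · 1/35 = 1/175, 1/5 · 0 = 0, 1/5 · 0 = 0; summing to 9/175.
Therefore the posterior P(r = 3 | data) = (3/175) / (9/175) = 1/3.

0.333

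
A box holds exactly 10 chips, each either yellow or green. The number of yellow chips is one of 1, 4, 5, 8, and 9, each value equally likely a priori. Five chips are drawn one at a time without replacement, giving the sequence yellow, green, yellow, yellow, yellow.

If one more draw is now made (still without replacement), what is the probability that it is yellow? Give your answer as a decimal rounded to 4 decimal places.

0.8182

Compute the likelihood of the observed sequence for each case: P(data | r = 1) = (1/10)(9/9)(0/8) = 0; P(data | r = 4) = (4/10)(6/9)(3/8)(2/7)(1/6) = 0.0047619; P(data | r = 5) = (5/10)(5/9)(4/8)(3/7)(2/6) = 0.019841; P(data | r = 8) = (8/10)(2/9)(7/8)(6/7)(5/6) = 0.11111; P(data | r = 9) = (9/10)(1/9)(8/8)(7/7)(6/6) = 0.1.
The prior-weighted likelihoods are 1/5 · 0 = 0, 1/5 · 0.0047619 = 0.00095238, 1/5 · 0.019841 = 0.0039683, 1/5 · 0.11111 = 0.022222, 1/5 · 0.1 = 0.02; with total 0.047143.
Dividing through by the total gives posterior P(r = 1 | data) = 0, P(r = 4 | data) = 0.020202, P(r = 5 | data) = 0.084175, P(r = 8 | data) = 0.47138, P(r = 9 | data) = 0.42424.
So P(yellow next | data) = Σ P(yellow next | H) P(H | data) = (0)(0.020202) + (1/5)(0.084175) + (4/5)(0.47138) + (1)(0.42424) = 0.81818.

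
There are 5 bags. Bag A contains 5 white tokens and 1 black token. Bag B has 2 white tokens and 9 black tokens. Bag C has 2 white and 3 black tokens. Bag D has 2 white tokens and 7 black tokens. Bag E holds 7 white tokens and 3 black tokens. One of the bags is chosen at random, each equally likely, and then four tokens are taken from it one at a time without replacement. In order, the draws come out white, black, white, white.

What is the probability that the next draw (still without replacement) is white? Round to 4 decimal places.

0.8571

Under each hypothesis, the probability of the observed sequence is: P(data | bag A) = (5/6)(1/5)(4/4)(3/3) = 1/6; P(data | bag B) = (2/11)(9/10)(1/9)(0/8) = 0; P(data | bag C) = (2/5)(3/4)(1/3)(0/2) = 0; P(data | bag D) = (2/9)(7/8)(1/7)(0/6) = 0; P(data | bag E) = (7/10)(3/9)(6/8)(5/7) = 1/8.
The prior-weighted likelihoods are 1/5 · 1/6 = 1/30, 1/5 · 0 = 0, 1/5 · 0 = 0, 1/5 · 0 = 0, 1/5 · 1/8 = 1/40; summing to 7/120.
Dividing through by the total gives posterior P(bag A | data) = 4/7, P(bag B | data) = 0, P(bag C | data) = 0, P(bag D | data) = 0, P(bag E | data) = 3/7.
Averaging over the posterior, P(white next | data) = (1)(4/7) + (2/3)(3/7) = 6/7.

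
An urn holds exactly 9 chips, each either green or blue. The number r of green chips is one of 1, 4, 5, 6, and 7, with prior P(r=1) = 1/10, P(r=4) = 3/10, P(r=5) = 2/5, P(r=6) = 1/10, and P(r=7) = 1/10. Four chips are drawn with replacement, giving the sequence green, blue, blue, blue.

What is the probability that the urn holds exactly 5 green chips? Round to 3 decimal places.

0.365

Under each hypothesis, the probability of the observed sequence is: P(data | r = 1) = (1/9)(8/9)(8/9)(8/9) = 0.078037; P(data | r = 4) = (4/9)(5/9)(5/9)(5/9) = 0.076208; P(data | r = 5) = (5/9)(4/9)(4/9)(4/9) = 0.048773; P(data | r = 6) = (6/9)(3/9)(3/9)(3/9) = 0.024691; P(data | r = 7) = (7/9)(2/9)(2/9)(2/9) = 0.0085353.
Multiplying each by its prior: 1/10 · 0.078037 = 0.0078037, 3/10 · 0.076208 = 0.022862, 2/5 · 0.048773 = 0.019509, 1/10 · 0.024691 = 0.0024691, 1/10 · 0.0085353 = 0.00085353; with total 0.053498.
Therefore the posterior P(r = 5 | data) = (0.019509) / (0.053498) = 0.36467.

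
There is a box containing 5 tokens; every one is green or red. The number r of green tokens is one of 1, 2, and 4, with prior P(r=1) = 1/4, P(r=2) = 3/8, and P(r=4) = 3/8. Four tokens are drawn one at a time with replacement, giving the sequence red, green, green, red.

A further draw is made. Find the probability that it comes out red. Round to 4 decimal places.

Compute the likelihood of the observed sequence for each case: P(data | r = 1) = (4/5)(1/5)(1/5)(4/5) = 0.0256; P(data | r = 2) = (3/5)(2/5)(2/5)(3/5) = 0.0576; P(data | r = 4) = (1/5)(4/5)(4/5)(1/5) = 0.0256.
The prior-weighted likelihoods are 1/4 · 0.0256 = 0.0064, 3/8 · 0.0576 = 0.0216, 3/8 · 0.0256 = 0.0096; these sum to 0.0376.
Dividing through by the total gives posterior P(r = 1 | data) = 0.17021, P(r = 2 | data) = 0.57447, P(r = 4 | data) = 0.25532.
The predictive probability is P(red next | data) = (4/5)(0.17021) + (3/5)(0.57447) + (1/5)(0.25532) = 0.53191.

0.5319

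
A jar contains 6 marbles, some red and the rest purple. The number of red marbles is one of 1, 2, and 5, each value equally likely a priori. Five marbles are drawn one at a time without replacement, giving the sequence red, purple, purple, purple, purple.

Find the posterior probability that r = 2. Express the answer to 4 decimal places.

Compute the likelihood of the observed sequence for each case: P(data | r = 1) = (1/6)(5/5)(4/4)(3/3)(2/2) = 1/6; P(data | r = 2) = (2/6)(4/5)(3/4)(2/3)(1/2) = 1/15; P(data | r = 5) = (5/6)(1/5)(0/4) = 0.
Multiplying each by its prior: 1/3 · 1/6 = 1/18, 1/3 · 1/15 = 1/45, 1/3 · 0 = 0; with total 7/90.
By Bayes' rule, P(r = 2 | data) = (1/45) / (7/90) = 2/7.

0.2857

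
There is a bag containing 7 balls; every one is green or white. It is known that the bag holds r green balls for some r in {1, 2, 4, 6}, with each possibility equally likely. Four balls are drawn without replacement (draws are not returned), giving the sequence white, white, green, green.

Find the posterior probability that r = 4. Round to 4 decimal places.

0.6429

Compute the likelihood of the observed sequence for each case: P(data | r = 1) = (6/7)(5/6)(1/5)(0/4) = 0; P(data | r = 2) = (5/7)(4/6)(2/5)(1/4) = 1/21; P(data | r = 4) = (3/7)(2/6)(4/5)(3/4) = 3/35; P(data | r = 6) = (1/7)(0/6) = 0.
The prior-weighted likelihoods are 1/4 · 0 = 0, 1/4 · 1/21 = 1/84, 1/4 · 3/35 = 3/140, 1/4 · 0 = 0; with total 1/30.
Hence P(r = 4 | data) = (3/140) / (1/30) = 9/14.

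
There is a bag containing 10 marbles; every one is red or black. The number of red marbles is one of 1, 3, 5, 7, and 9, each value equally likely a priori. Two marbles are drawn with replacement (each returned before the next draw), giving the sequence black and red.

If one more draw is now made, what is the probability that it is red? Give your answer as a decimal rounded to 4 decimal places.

The likelihood of the observed sequence under each hypothesis: P(data | r = 1) = (9/10)(1/10) = 9/100; P(data | r = 3) = (7/10)(3/10) = 21/100; P(data | r = 5) = (5/10)(5/10) = 1/4; P(data | r = 7) = (3/10)(7/10) = 21/100; P(data | r = 9) = (1/10)(9/10) = 9/100.
The prior-weighted likelihoods are 1/5 · 9/100 = 9/500, 1/5 · 21/100 = 21/500, 1/5 · 1/4 = 1/20, 1/5 · 21/100 = 21/500, 1/5 · 9/100 = 9/500; summing to 17/100.
Normalising, the posterior is P(r = 1 | data) = 9/85, P(r = 3 | data) = 21/85, P(r = 5 | data) = 5/17, P(r = 7 | data) = 21/85, P(r = 9 | data) = 9/85.
Averaging over the posterior, P(red next | data) = (1/10)(9/85) + (3/10)(21/85) + (1/2)(5/17) + (7/10)(21/85) + (9/10)(9/85) = 1/2.

0.5000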